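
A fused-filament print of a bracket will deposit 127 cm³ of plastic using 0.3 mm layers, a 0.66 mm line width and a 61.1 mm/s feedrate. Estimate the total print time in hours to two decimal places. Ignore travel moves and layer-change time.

2.92 hours

Bead cross-section = 0.3 × 0.66, so 0.198 mm².
Path length: 127000 mm³ / 0.198 mm² → 641414.1 mm.
Time extruding = 641414.1 / 61.1, so 10497.8 s.
10497.8 s = 2.92 hours.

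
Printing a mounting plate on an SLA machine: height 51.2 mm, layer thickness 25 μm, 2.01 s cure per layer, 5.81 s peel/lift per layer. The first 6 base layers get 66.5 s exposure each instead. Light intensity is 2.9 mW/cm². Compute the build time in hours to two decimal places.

4.56 hours

Number of layers: 51.2 / 0.025 → 2048 (rounded up).
Bottom layers = 6 × (66.5 + 5.81), so 433.86 s.
Normal layers = 2042 × (2.01 + 5.81) = 15968.44 s.
Total = 433.86 + 15968.44 = 16402.3 s = 4.56 hours.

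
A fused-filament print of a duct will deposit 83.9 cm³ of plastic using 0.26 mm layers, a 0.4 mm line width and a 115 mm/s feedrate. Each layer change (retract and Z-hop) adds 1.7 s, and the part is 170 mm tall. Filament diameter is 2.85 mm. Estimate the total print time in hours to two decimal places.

Extrusion cross-section: 0.26 × 0.4 → 0.104 mm².
Path length: 83900 mm³ / 0.104 mm² → 806730.8 mm.
Extrusion time: 806730.8 / 115 → 7015.1 s.
Number of layers: 170 / 0.26 → 654 (rounded up).
Layer-change overhead = 654 × 1.7 = 1111.8 s.
Total = 7015.1 + 1111.8 = 8126.9 s = 2.26 hours.

2.26 hours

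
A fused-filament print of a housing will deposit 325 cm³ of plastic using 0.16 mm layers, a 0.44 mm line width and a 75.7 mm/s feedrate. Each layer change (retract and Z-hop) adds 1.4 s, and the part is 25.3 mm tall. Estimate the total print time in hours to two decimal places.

17.00 hours

Line area = 0.16 × 0.44 = 0.0704 mm².
Total extruded path = 325000/0.0704 = 4616477.3 mm.
Print-move time: 4616477.3 / 75.7 → 60983.8 s.
Number of layers: 25.3 / 0.16 → 159 (rounded up).
Z-hop total = 159 × 1.4, so 222.6 s.
Altogether 60983.8 + 222.6 = 61206.4 s, i.e. 17.00 hours.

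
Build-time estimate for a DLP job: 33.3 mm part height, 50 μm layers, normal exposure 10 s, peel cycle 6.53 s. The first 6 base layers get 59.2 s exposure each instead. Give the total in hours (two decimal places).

Layer count = ceil(33.3 / 0.05) = 666.
Burn-in layers = 6 × (59.2 + 6.53) = 394.38 s.
Normal layers: 660 × (10 + 6.53) → 10909.8 s.
Total = 394.38 + 10909.8 = 11304.18 s = 3.14 hours.

3.14 hours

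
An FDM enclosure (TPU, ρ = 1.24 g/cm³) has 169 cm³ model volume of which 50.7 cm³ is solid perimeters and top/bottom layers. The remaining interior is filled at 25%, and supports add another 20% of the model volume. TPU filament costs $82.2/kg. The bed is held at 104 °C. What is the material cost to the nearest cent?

$11.63

Infill region = 169 − 50.7 = 118.3 cm³.
Infill deposited = 0.25 × 118.3, so 29.575 cm³.
Support: 0.20 × 169 → 33.8 cm³.
Total printed volume = 50.7 + 29.575 + 33.8 = 114.075 cm³.
Mass = 114.075 × 1.24 = 141.453 g.
At $82.2/kg: 141.453/1000 × 82.2 = $11.63.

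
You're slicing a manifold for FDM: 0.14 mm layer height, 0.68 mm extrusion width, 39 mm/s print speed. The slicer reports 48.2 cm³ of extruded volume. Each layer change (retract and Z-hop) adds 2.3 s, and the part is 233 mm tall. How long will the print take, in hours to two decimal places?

Extrusion cross-section: 0.14 × 0.68 → 0.0952 mm².
Total extruded path = 48200/0.0952 = 506302.5 mm.
Time extruding = 506302.5 / 39, so 12982.1 s.
Layers = ⌈233/0.14⌉ = 1665.
Layer-change overhead = 1665 × 2.3, so 3829.5 s.
Altogether 12982.1 + 3829.5 = 16811.6 s, i.e. 4.67 hours.

4.67 hours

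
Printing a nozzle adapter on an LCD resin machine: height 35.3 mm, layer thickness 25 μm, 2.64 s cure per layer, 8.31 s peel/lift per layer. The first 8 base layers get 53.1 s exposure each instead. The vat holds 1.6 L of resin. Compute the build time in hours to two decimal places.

4.41 hours

Number of layers: 35.3 / 0.025 → 1412 (rounded up).
Burn-in layers: 8 × (53.1 + 8.31) → 491.28 s.
Normal layers = 1404 × (2.64 + 8.31), so 15373.8 s.
Total = 491.28 + 15373.8 = 15865.08 s = 4.41 hours.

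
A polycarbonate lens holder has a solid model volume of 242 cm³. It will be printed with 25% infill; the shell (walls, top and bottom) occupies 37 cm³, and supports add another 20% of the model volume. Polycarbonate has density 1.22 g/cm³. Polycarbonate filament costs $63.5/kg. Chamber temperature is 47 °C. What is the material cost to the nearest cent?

Interior volume = 242 − 37 = 205 cm³.
Deposited infill = 0.25 × 205, so 51.25 cm³.
Support = 0.20 × 242, so 48.4 cm³.
Deposited volume: 37 + 51.25 + 48.4 → 136.65 cm³.
Mass = 136.65 × 1.22 = 166.713 g.
Cost = 166.713 g / 1000 × $63.5/kg = $10.59.

$10.59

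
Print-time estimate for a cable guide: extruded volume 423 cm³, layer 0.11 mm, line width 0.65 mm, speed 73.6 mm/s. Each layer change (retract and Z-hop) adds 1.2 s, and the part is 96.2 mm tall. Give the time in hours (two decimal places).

22.62 hours

Extrusion cross-section: 0.11 × 0.65 → 0.0715 mm².
Path length: 423000 mm³ / 0.0715 mm² → 5916083.9 mm.
Time extruding: 5916083.9 / 73.6 → 80381.6 s.
Layers = ⌈96.2/0.11⌉ = 875.
Layer-change overhead: 875 × 1.2 → 1050 s.
Altogether 80381.6 + 1050 = 81431.6 s, i.e. 22.62 hours.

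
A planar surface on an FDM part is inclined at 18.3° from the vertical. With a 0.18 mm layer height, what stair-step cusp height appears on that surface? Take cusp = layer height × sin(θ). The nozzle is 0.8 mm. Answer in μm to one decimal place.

56.5 μm

Cusp = layer height × sin(18.3°) = 0.18 × 0.3140 = 0.05652 mm = 56.5 μm.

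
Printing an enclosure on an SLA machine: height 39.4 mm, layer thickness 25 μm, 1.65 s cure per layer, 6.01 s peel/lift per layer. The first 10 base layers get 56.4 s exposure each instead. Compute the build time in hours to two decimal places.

Number of layers: 39.4 / 0.025 → 1576 (rounded up).
Burn-in layers = 10 × (56.4 + 6.01), so 624.1 s.
Regular layers = 1566 × (1.65 + 6.01), so 11995.56 s.
Total = 624.1 + 11995.56 = 12619.66 s = 3.51 hours.

3.51 hours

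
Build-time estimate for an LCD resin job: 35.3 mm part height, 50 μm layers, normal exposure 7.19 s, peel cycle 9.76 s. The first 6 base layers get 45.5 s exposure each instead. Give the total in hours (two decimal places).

Number of layers: 35.3 / 0.05 → 706 (rounded up).
Bottom layers = 6 × (45.5 + 9.76), so 331.56 s.
Remaining layers = 700 × (7.19 + 9.76), so 11865 s.
Total = 331.56 + 11865 = 12196.56 s = 3.39 hours.

3.39 hours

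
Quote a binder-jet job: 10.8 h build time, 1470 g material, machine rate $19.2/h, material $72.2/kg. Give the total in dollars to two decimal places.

$313.49

Machine cost = 19.2 × 10.8, so $207.36.
Feedstock cost: 72.2 × 1470/1000 → $106.134.
Total = 207.36 + 106.134 = 313.494 ≈ $313.49.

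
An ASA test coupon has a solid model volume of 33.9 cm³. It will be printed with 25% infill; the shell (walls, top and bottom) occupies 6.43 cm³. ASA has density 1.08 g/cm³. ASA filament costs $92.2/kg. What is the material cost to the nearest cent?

$1.32

Volume inside the shell = 33.9 − 6.43, so 27.47 cm³.
Infill deposited = 0.25 × 27.47, so 6.8675 cm³.
Total printed volume = 6.43 + 6.8675, so 13.2975 cm³.
Mass: 13.2975 × 1.08 → 14.3613 g.
At $92.2/kg: 14.3613/1000 × 92.2 = $1.32.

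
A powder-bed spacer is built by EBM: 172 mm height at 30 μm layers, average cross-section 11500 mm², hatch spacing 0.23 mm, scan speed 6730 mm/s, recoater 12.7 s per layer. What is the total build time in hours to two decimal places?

Layers = ⌈172/0.03⌉ = 5734.
Per-layer scan distance = 11500 / 0.23, so 50000 mm.
Scan time per layer = 50000 / 6730, so 7.4294 s.
Time per layer = 7.4294 + 12.7 = 20.1294 s.
Total: 5734 × 20.1294 s = 115421.9796 s → 32.06 hours.

32.06 hours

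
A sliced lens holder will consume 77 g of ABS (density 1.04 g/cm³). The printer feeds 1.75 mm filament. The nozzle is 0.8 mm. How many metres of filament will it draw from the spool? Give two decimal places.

30.78 m

Extruded volume: 77/1.04 = 74.0385 cm³ (74038.5 mm³).
Cross-section of 1.75 mm filament: π·(1.75/2)² = 2.4053 mm².
L = V/A = 74038.5/2.4053 = 30781.4 mm → 30.78 m.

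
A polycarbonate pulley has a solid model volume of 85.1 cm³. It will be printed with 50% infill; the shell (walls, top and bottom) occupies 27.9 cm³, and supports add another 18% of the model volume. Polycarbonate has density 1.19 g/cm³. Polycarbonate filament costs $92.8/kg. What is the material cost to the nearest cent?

Volume inside the shell = 85.1 − 27.9 = 57.2 cm³.
Deposited infill = 0.50 × 57.2, so 28.6 cm³.
Support = 0.18 × 85.1, so 15.318 cm³.
Deposited volume = 27.9 + 28.6 + 15.318, so 71.818 cm³.
Mass = 71.818 × 1.19, so 85.46342 g.
At $92.8/kg: 85.46342/1000 × 92.8 = $7.93.

$7.93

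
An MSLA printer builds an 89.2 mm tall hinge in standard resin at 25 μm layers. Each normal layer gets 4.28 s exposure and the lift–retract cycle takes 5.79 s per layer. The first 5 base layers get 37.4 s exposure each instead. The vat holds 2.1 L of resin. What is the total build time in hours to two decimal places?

10.03 hours

Layers = ⌈89.2/0.025⌉ = 3568.
Bottom layers = 5 × (37.4 + 5.79), so 215.95 s.
Normal layers = 3563 × (4.28 + 5.79), so 35879.41 s.
Sum: 215.95 + 35879.41 = 36095.36 s → 10.03 hours.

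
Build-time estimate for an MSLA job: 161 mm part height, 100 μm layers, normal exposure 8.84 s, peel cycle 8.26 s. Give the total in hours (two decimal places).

Number of layers: 161 / 0.1 → 1610 (rounded up).
Each layer takes = 8.84 + 8.26, so 17.1 s.
Total = 1610 × 17.1 = 27531 s = 7.65 hours.

7.65 hours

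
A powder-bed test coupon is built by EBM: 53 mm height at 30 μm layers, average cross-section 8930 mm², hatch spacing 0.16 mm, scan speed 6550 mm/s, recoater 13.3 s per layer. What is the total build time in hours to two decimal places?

10.71 hours

Layer count = ceil(53 / 0.03) = 1767.
Scan path per layer = 8930 / 0.16, so 55812.5 mm.
Beam time per layer: 55812.5 / 6550 → 8.521 s.
Per-layer time = 8.521 + 13.3 = 21.821 s.
Build time = 1767 × 21.821 = 38557.707 s = 10.71 hours.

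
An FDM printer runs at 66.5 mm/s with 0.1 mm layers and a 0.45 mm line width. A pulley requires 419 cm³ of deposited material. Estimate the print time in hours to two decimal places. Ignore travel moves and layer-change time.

38.89 hours

Extrusion cross-section: 0.1 × 0.45 → 0.045 mm².
Path length: 419000 mm³ / 0.045 mm² → 9311111.1 mm.
Time extruding = 9311111.1 / 66.5 = 140016.7 s.
That's 140016.7 s → 38.89 hours.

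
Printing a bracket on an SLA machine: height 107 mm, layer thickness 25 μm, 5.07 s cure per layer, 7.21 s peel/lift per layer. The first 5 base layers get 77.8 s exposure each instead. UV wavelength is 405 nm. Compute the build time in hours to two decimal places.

14.70 hours

Layer count = ceil(107 / 0.025) = 4280.
Burn-in layers = 5 × (77.8 + 7.21), so 425.05 s.
Normal layers = 4275 × (5.07 + 7.21), so 52497 s.
Sum: 425.05 + 52497 = 52922.05 s → 14.70 hours.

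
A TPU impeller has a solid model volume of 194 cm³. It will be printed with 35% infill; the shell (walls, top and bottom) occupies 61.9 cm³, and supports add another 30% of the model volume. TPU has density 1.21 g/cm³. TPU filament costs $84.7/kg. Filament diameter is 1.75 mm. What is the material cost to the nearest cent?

$17.05

Interior volume = 194 − 61.9 = 132.1 cm³.
Infill volume: 0.35 × 132.1 → 46.235 cm³.
Support = 0.30 × 194 = 58.2 cm³.
Deposited volume = 61.9 + 46.235 + 58.2, so 166.335 cm³.
Mass = 166.335 × 1.21 = 201.26535 g.
At $84.7/kg: 201.26535/1000 × 84.7 = $17.05.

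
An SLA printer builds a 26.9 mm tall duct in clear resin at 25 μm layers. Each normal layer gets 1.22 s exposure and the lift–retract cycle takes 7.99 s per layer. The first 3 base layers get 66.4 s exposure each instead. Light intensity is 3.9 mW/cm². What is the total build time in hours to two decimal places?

2.81 hours

Number of layers: 26.9 / 0.025 → 1076 (rounded up).
Bottom layers: 3 × (66.4 + 7.99) → 223.17 s.
Remaining layers = 1073 × (1.22 + 7.99), so 9882.33 s.
Total = 223.17 + 9882.33 = 10105.5 s = 2.81 hours.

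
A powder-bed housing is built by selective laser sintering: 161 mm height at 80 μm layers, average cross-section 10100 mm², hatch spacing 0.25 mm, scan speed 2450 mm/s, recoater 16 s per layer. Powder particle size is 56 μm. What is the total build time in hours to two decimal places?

18.17 hours

Number of layers: 161 / 0.08 → 2013 (rounded up).
Hatch length per layer = 10100 / 0.25, so 40400 mm.
Laser time per layer = 40400 / 2450 = 16.4898 s.
Layer cycle = 16.4898 + 16 = 32.4898 s.
Total: 2013 × 32.4898 s = 65401.9674 s → 18.17 hours.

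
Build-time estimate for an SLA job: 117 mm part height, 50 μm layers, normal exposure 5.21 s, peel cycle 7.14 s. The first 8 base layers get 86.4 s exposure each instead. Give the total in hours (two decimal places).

8.21 hours

Layer count = ceil(117 / 0.05) = 2340.
Bottom layers = 8 × (86.4 + 7.14), so 748.32 s.
Remaining layers: 2332 × (5.21 + 7.14) → 28800.2 s.
Total = 748.32 + 28800.2 = 29548.52 s = 8.21 hours.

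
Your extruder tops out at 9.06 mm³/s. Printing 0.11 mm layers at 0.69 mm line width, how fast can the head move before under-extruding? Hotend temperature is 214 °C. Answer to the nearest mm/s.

119 mm/s

A = 0.11 × 0.69, so 0.0759 mm².
v_max = Q/A = 9.06/0.0759 = 119.37 mm/s → 119 mm/s.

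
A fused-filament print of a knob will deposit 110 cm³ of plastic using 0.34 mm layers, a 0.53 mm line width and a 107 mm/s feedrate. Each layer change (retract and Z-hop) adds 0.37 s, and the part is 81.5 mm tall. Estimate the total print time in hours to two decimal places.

Extrusion cross-section = 0.34 × 0.53 = 0.1802 mm².
Path length: 110000 mm³ / 0.1802 mm² → 610432.9 mm.
Extrusion time = 610432.9 / 107 = 5705 s.
Number of layers: 81.5 / 0.34 → 240 (rounded up).
Z-hop total = 240 × 0.37 = 88.8 s.
Total = 5705 + 88.8 = 5793.8 s = 1.61 hours.

1.61 hours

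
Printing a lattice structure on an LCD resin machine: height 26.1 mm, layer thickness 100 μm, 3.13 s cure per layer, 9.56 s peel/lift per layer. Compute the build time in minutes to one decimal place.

55.2 minutes

Layer count = ceil(26.1 / 0.1) = 261.
Cycle time = 3.13 + 9.56, so 12.69 s.
Build time: 261 × 12.69 s = 3312.09 s, i.e. 55.2 minutes.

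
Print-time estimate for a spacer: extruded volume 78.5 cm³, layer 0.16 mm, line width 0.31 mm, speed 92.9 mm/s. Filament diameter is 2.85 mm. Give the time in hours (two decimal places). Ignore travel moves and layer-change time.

Bead cross-section = 0.16 × 0.31 = 0.0496 mm².
Toolpath length = 78.5 cm³ / 0.0496 mm² = 78500 / 0.0496 = 1582661.3 mm.
Extrusion time = 1582661.3 / 92.9 = 17036.2 s.
That's 17036.2 s → 4.73 hours.

4.73 hours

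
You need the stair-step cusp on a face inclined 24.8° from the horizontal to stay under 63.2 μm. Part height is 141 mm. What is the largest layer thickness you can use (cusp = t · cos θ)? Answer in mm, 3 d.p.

0.070 mm

Layer height = cusp / cos(24.8°) = 0.0632 / 0.9078 = 0.070 mm.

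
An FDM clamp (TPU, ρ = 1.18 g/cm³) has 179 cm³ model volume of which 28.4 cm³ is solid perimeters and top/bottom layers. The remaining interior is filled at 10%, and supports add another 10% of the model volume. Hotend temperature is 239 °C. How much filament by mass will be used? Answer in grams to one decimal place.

Infill region = 179 − 28.4 = 150.6 cm³.
Infill deposited = 0.10 × 150.6, so 15.06 cm³.
Support = 0.10 × 179, so 17.9 cm³.
Total extruded: 28.4 + 15.06 + 17.9 → 61.36 cm³.
Mass = 61.36 × 1.18, so 72.4048 g.

72.4 g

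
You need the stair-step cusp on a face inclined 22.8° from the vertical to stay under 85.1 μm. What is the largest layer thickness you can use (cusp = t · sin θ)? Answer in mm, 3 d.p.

0.220 mm

sin(22.8°) = 0.3875; t_max = 0.0851/0.3875 = 0.220 mm.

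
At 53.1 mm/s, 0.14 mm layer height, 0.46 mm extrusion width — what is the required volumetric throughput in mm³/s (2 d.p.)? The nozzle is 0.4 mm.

Bead cross-section = 0.14 × 0.46 = 0.0644 mm².
Volumetric flow = 53.1 × 0.0644 = 3.42 mm³/s.

3.42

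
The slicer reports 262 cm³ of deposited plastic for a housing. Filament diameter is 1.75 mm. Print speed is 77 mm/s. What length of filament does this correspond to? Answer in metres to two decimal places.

108.93 m

Filament cross-section = π × (1.75/2)² = 2.4053 mm².
Length = 262 cm³ / 2.4053 mm² = 262000 / 2.4053 = 108926.12 mm = 108.93 m.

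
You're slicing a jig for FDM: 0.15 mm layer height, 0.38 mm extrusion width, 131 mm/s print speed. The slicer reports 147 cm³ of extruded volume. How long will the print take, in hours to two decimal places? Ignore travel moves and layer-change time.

5.47 hours

Extrusion cross-section = 0.15 × 0.38, so 0.057 mm².
Toolpath length = 147 cm³ / 0.057 mm² = 147000 / 0.057 = 2578947.4 mm.
Print-move time: 2578947.4 / 131 → 19686.6 s.
19686.6 s = 5.47 hours.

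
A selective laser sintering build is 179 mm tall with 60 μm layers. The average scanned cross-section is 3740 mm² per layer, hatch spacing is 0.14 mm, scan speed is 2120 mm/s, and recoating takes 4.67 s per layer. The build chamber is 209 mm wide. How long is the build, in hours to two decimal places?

Number of layers: 179 / 0.06 → 2984 (rounded up).
Per-layer scan distance = 3740 / 0.14 = 26714.3 mm.
Laser time per layer = 26714.3 / 2120 = 12.6011 s.
Per-layer time = 12.6011 + 4.67, so 17.2711 s.
2984 layers × 17.2711 s/layer = 51536.9624 s, i.e. 14.32 hours.

14.32 hours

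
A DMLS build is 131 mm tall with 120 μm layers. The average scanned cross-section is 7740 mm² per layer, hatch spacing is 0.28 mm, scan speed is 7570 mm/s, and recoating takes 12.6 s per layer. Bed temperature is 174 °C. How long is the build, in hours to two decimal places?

Number of layers: 131 / 0.12 → 1092 (rounded up).
Scan path per layer: 7740 / 0.28 → 27642.9 mm.
Laser time per layer = 27642.9 / 7570, so 3.6516 s.
Time per layer: 3.6516 + 12.6 → 16.2516 s.
Build time = 1092 × 16.2516 = 17746.7472 s = 4.93 hours.

4.93 hours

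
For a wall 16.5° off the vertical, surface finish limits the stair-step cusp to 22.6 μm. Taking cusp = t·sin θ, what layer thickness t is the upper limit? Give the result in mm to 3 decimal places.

sin(16.5°) = 0.2840; t_max = 0.0226/0.2840 = 0.080 mm.

0.080 mm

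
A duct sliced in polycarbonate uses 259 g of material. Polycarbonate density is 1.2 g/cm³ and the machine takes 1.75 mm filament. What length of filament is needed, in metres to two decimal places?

89.73 m

Volume = 259 g / 1.2 g·cm⁻³ = 215.8333 cm³ = 215833.3 mm³.
Filament cross-section = π × (1.75/2)² = 2.4053 mm².
Length = 215833.3 / 2.4053 = 89732.38 mm = 89.73 m.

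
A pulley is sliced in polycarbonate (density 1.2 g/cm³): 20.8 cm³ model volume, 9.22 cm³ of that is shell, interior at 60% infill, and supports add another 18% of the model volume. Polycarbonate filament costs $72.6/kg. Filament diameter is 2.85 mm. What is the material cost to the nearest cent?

$1.73

Infill region = 20.8 − 9.22, so 11.58 cm³.
Deposited infill: 0.60 × 11.58 → 6.948 cm³.
Support = 0.18 × 20.8 = 3.744 cm³.
Total printed volume = 9.22 + 6.948 + 3.744, so 19.912 cm³.
Mass = 19.912 × 1.2, so 23.8944 g.
At $72.6/kg: 23.8944/1000 × 72.6 = $1.73.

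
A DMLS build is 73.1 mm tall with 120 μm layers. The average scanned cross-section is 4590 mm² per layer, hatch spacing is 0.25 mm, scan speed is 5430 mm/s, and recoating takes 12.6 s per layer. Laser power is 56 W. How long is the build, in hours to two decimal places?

Layers = ⌈73.1/0.12⌉ = 610.
Scan path per layer: 4590 / 0.25 → 18360 mm.
Per-layer scan time = 18360 / 5430 = 3.3812 s.
Per-layer time = 3.3812 + 12.6, so 15.9812 s.
Total: 610 × 15.9812 s = 9748.532 s → 2.71 hours.

2.71 hours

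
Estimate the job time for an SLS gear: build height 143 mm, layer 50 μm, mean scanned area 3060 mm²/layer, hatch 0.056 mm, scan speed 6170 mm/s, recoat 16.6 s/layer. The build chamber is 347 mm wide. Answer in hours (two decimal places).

Layers = ⌈143/0.05⌉ = 2860.
Scan path per layer: 3060 / 0.056 → 54642.9 mm.
Per-layer scan time = 54642.9 / 6170, so 8.8562 s.
Time per layer: 8.8562 + 16.6 → 25.4562 s.
2860 layers × 25.4562 s/layer = 72804.732 s, i.e. 20.22 hours.

20.22 hours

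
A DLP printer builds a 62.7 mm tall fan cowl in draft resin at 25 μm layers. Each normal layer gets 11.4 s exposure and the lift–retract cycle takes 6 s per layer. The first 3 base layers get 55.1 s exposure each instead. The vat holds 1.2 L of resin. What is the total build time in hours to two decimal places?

Layer count = ceil(62.7 / 0.025) = 2508.
Bottom layers: 3 × (55.1 + 6) → 183.3 s.
Regular layers = 2505 × (11.4 + 6) = 43587 s.
Sum: 183.3 + 43587 = 43770.3 s → 12.16 hours.

12.16 hours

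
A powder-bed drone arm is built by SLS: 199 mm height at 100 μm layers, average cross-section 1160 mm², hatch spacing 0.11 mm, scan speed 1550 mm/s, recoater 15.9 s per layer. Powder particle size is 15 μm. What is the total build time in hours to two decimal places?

Number of layers: 199 / 0.1 → 1990 (rounded up).
Hatch length per layer = 1160 / 0.11, so 10545.5 mm.
Per-layer scan time: 10545.5 / 1550 → 6.8035 s.
Time per layer = 6.8035 + 15.9 = 22.7035 s.
Total: 1990 × 22.7035 s = 45179.965 s → 12.55 hours.

12.55 hours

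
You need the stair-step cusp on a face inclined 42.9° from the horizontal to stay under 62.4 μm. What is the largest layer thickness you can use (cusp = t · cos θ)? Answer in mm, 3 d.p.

t = h_c / cos θ = 0.0624 / 0.7325 = 0.085 mm.

0.085 mm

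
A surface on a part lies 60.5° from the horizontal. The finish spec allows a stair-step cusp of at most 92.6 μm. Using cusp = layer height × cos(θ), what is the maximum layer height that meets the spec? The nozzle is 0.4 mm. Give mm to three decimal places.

cos(60.5°) = 0.4924; t_max = 0.0926/0.4924 = 0.188 mm.

0.188 mm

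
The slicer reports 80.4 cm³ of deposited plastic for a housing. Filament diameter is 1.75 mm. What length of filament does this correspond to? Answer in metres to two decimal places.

33.43 m

A = π r² = π × 0.875² = 2.4053 mm².
L = 80400 mm³ / 2.4053 mm² = 33426.18 mm, i.e. 33.43 m.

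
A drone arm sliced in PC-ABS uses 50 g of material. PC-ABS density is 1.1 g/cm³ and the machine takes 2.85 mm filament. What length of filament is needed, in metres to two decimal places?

7.13 m

Volume = 50 g / 1.1 g·cm⁻³ = 45.4545 cm³ = 45454.5 mm³.
Filament cross-section = π × (2.85/2)² = 6.3794 mm².
L = V/A = 45454.5/6.3794 = 7125.2 mm → 7.13 m.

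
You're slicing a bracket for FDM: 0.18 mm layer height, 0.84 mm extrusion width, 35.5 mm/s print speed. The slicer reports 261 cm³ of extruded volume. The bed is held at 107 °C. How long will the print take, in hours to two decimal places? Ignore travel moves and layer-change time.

Line area = 0.18 × 0.84, so 0.1512 mm².
Total extruded path = 261000/0.1512 = 1726190.5 mm.
Print-move time: 1726190.5 / 35.5 → 48625.1 s.
That's 48625.1 s → 13.51 hours.

13.51 hours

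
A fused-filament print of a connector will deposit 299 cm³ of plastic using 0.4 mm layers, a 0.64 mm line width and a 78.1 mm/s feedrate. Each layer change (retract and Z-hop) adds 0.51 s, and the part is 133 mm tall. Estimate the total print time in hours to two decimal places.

4.20 hours

Line area: 0.4 × 0.64 → 0.256 mm².
Toolpath length = 299 cm³ / 0.256 mm² = 299000 / 0.256 = 1167968.8 mm.
Time extruding = 1167968.8 / 78.1, so 14954.8 s.
Number of layers: 133 / 0.4 → 333 (rounded up).
Layer-change overhead = 333 × 0.51, so 169.83 s.
Altogether 14954.8 + 169.83 = 15124.63 s, i.e. 4.20 hours.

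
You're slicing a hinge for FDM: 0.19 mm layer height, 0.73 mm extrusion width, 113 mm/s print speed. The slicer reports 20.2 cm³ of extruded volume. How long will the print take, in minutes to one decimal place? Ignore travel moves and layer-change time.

21.5 minutes

Bead cross-section: 0.19 × 0.73 → 0.1387 mm².
Path length: 20200 mm³ / 0.1387 mm² → 145638.1 mm.
Extrusion time: 145638.1 / 113 → 1288.8 s.
In the requested units: 1288.8 s = 21.5 minutes.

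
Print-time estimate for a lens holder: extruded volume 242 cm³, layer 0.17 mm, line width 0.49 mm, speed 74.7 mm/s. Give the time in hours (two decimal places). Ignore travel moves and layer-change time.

Line area = 0.17 × 0.49, so 0.0833 mm².
Toolpath length = 242 cm³ / 0.0833 mm² = 242000 / 0.0833 = 2905162.1 mm.
Print-move time = 2905162.1 / 74.7 = 38891.1 s.
That's 38891.1 s → 10.80 hours.

10.80 hours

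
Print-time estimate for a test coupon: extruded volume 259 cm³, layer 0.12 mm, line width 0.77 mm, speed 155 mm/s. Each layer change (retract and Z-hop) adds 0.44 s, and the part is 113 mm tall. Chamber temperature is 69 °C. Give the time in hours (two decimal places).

Extrusion cross-section: 0.12 × 0.77 → 0.0924 mm².
Path length: 259000 mm³ / 0.0924 mm² → 2803030.3 mm.
Time extruding: 2803030.3 / 155 → 18084.1 s.
Layer count = ceil(113 / 0.12) = 942.
Z-hop total = 942 × 0.44 = 414.48 s.
Altogether 18084.1 + 414.48 = 18498.58 s, i.e. 5.14 hours.

5.14 hours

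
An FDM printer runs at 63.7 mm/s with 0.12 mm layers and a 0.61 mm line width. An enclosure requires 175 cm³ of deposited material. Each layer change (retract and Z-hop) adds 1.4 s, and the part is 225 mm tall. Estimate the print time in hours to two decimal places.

11.15 hours

Extrusion cross-section = 0.12 × 0.61 = 0.0732 mm².
Toolpath length = 175 cm³ / 0.0732 mm² = 175000 / 0.0732 = 2390710.4 mm.
Time extruding = 2390710.4 / 63.7, so 37530.8 s.
Number of layers: 225 / 0.12 → 1875 (rounded up).
Layer-change overhead = 1875 × 1.4, so 2625 s.
Total = 37530.8 + 2625 = 40155.8 s = 11.15 hours.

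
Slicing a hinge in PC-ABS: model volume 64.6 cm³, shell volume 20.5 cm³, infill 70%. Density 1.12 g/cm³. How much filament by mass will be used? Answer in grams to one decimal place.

57.5 g

Infill region: 64.6 − 20.5 → 44.1 cm³.
Infill deposited = 0.70 × 44.1 = 30.87 cm³.
Total printed volume = 20.5 + 30.87 = 51.37 cm³.
Mass = 51.37 × 1.12 = 57.5344 g.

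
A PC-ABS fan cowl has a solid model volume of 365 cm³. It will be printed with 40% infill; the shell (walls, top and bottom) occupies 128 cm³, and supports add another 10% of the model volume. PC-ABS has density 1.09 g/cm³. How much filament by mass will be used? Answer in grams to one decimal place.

Volume inside the shell = 365 − 128, so 237 cm³.
Infill volume: 0.40 × 237 → 94.8 cm³.
Support = 0.10 × 365 = 36.5 cm³.
Deposited volume = 128 + 94.8 + 36.5, so 259.3 cm³.
Mass: 259.3 × 1.09 → 282.637 g.

282.6 g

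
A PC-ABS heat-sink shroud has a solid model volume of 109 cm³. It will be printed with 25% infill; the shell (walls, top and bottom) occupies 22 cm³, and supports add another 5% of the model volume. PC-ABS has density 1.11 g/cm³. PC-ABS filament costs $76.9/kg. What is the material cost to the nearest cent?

Volume inside the shell = 109 − 22, so 87 cm³.
Infill volume: 0.25 × 87 → 21.75 cm³.
Support = 0.05 × 109 = 5.45 cm³.
Total extruded: 22 + 21.75 + 5.45 → 49.2 cm³.
Mass: 49.2 × 1.11 → 54.612 g.
At $76.9/kg: 54.612/1000 × 76.9 = $4.20.

$4.20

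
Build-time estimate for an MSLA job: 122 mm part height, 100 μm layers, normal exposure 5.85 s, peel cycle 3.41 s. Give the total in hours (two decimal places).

Number of layers: 122 / 0.1 → 1220 (rounded up).
Cycle time: 5.85 + 3.41 → 9.26 s.
Total = 1220 × 9.26 = 11297.2 s = 3.14 hours.

3.14 hours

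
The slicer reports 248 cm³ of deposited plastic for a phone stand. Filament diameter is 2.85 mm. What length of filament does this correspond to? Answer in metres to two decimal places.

Filament cross-section = π × (2.85/2)² = 6.3794 mm².
L = 248000 mm³ / 6.3794 mm² = 38875.13 mm, i.e. 38.88 m.

38.88 m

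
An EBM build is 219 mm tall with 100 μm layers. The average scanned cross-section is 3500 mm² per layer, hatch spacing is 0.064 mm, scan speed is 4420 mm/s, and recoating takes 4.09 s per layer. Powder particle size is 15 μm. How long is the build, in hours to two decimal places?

10.01 hours

Layer count = ceil(219 / 0.1) = 2190.
Per-layer scan distance = 3500 / 0.064 = 54687.5 mm.
Beam time per layer = 54687.5 / 4420, so 12.3727 s.
Time per layer: 12.3727 + 4.09 → 16.4627 s.
2190 layers × 16.4627 s/layer = 36053.313 s, i.e. 10.01 hours.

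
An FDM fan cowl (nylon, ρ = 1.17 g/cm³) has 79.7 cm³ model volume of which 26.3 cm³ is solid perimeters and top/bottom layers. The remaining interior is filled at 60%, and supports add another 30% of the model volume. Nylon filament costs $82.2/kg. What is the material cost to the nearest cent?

$7.91

Interior volume = 79.7 − 26.3 = 53.4 cm³.
Deposited infill: 0.60 × 53.4 → 32.04 cm³.
Support = 0.30 × 79.7 = 23.91 cm³.
Total extruded: 26.3 + 32.04 + 23.91 → 82.25 cm³.
Mass: 82.25 × 1.17 → 96.2325 g.
Cost = 96.2325 g / 1000 × $82.2/kg = $7.91.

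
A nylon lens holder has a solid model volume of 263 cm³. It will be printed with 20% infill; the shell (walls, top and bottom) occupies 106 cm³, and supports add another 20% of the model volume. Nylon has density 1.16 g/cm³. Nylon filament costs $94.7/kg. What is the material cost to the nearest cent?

Infill region: 263 − 106 → 157 cm³.
Infill deposited = 0.20 × 157, so 31.4 cm³.
Support = 0.20 × 263 = 52.6 cm³.
Total printed volume = 106 + 31.4 + 52.6 = 190 cm³.
Mass = 190 × 1.16, so 220.4 g.
At $94.7/kg: 220.4/1000 × 94.7 = $20.87.

$20.87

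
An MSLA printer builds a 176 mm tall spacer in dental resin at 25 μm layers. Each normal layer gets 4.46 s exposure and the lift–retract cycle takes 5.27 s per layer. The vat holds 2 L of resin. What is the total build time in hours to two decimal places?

Number of layers: 176 / 0.025 → 7040 (rounded up).
Cycle time = 4.46 + 5.27 = 9.73 s.
Total = 7040 × 9.73 = 68499.2 s = 19.03 hours.

19.03 hours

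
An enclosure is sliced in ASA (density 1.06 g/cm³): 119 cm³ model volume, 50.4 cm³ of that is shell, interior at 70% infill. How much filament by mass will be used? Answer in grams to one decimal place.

104.3 g

Volume inside the shell: 119 − 50.4 → 68.6 cm³.
Infill deposited: 0.70 × 68.6 → 48.02 cm³.
Total printed volume = 50.4 + 48.02 = 98.42 cm³.
Mass = 98.42 × 1.06, so 104.3252 g.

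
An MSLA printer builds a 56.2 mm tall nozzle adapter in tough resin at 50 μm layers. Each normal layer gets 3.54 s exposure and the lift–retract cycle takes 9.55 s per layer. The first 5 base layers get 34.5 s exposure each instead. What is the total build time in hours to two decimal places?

4.13 hours

Number of layers: 56.2 / 0.05 → 1124 (rounded up).
Burn-in layers = 5 × (34.5 + 9.55) = 220.25 s.
Regular layers = 1119 × (3.54 + 9.55), so 14647.71 s.
Total = 220.25 + 14647.71 = 14867.96 s = 4.13 hours.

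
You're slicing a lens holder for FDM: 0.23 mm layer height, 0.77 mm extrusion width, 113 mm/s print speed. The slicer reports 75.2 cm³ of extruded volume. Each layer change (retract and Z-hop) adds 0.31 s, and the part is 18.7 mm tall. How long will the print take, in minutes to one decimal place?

63.1 minutes

Bead cross-section = 0.23 × 0.77, so 0.1771 mm².
Path length: 75200 mm³ / 0.1771 mm² → 424618.9 mm.
Print-move time: 424618.9 / 113 → 3757.7 s.
Layer count = ceil(18.7 / 0.23) = 82.
Layer-change overhead = 82 × 0.31 = 25.42 s.
Altogether 3757.7 + 25.42 = 3783.12 s, i.e. 63.1 minutes.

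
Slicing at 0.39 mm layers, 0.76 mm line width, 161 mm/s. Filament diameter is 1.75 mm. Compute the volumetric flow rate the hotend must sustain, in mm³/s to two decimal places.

47.72

Extrusion cross-section = 0.39 × 0.76 = 0.2964 mm².
Q = v·A = 161 × 0.2964 = 47.72 mm³/s.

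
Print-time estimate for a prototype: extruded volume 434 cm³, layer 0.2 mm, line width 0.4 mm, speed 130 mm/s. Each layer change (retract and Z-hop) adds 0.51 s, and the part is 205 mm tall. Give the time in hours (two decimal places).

11.74 hours

Bead cross-section = 0.2 × 0.4 = 0.08 mm².
Total extruded path = 434000/0.08 = 5425000 mm.
Print-move time = 5425000 / 130 = 41730.8 s.
Layer count = ceil(205 / 0.2) = 1025.
Non-print overhead = 1025 × 0.51 = 522.75 s.
Altogether 41730.8 + 522.75 = 42253.55 s, i.e. 11.74 hours.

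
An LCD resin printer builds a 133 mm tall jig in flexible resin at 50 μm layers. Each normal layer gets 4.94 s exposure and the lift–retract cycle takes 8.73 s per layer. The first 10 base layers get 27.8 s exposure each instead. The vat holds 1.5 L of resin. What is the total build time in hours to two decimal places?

Layers = ⌈133/0.05⌉ = 2660.
Bottom layers: 10 × (27.8 + 8.73) → 365.3 s.
Remaining layers: 2650 × (4.94 + 8.73) → 36225.5 s.
Total = 365.3 + 36225.5 = 36590.8 s = 10.16 hours.

10.16 hours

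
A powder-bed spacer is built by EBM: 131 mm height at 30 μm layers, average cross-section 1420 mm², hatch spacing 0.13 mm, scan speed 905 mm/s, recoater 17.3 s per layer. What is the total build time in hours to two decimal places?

Layer count = ceil(131 / 0.03) = 4367.
Scan path per layer = 1420 / 0.13, so 10923.1 mm.
Scan time per layer = 10923.1 / 905, so 12.0697 s.
Time per layer: 12.0697 + 17.3 → 29.3697 s.
Total: 4367 × 29.3697 s = 128257.4799 s → 35.63 hours.

35.63 hours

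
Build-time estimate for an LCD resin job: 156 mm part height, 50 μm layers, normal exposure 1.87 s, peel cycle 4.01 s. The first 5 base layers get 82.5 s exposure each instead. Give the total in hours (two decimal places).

Layers = ⌈156/0.05⌉ = 3120.
Base layers: 5 × (82.5 + 4.01) → 432.55 s.
Normal layers = 3115 × (1.87 + 4.01) = 18316.2 s.
Sum: 432.55 + 18316.2 = 18748.75 s → 5.21 hours.

5.21 hours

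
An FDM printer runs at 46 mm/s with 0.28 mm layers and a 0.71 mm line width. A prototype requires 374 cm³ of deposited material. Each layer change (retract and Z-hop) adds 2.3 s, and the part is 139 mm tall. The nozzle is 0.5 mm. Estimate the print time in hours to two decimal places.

Extrusion cross-section = 0.28 × 0.71, so 0.1988 mm².
Path length: 374000 mm³ / 0.1988 mm² → 1881287.7 mm.
Print-move time: 1881287.7 / 46 → 40897.6 s.
Layers = ⌈139/0.28⌉ = 497.
Layer-change overhead = 497 × 2.3, so 1143.1 s.
Total = 40897.6 + 1143.1 = 42040.7 s = 11.68 hours.

11.68 hours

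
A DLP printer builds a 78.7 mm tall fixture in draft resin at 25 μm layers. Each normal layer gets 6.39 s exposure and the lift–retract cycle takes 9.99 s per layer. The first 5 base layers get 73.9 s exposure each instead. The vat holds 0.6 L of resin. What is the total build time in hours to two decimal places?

Layers = ⌈78.7/0.025⌉ = 3148.
Base layers = 5 × (73.9 + 9.99) = 419.45 s.
Regular layers = 3143 × (6.39 + 9.99) = 51482.34 s.
Total = 419.45 + 51482.34 = 51901.79 s = 14.42 hours.

14.42 hours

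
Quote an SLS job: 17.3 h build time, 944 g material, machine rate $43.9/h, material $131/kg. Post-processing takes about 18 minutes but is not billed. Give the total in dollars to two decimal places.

Time charge: 43.9 × 17.3 → $759.47.
Material charge = 131 × 944/1000 = $123.664.
Job cost: 759.47 + 123.664 = 883.134 ≈ $883.13.

$883.13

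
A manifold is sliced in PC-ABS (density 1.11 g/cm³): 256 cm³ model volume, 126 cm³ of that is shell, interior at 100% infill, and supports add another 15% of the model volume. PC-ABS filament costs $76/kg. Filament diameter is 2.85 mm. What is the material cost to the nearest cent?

$24.84

Interior volume = 256 − 126, so 130 cm³.
Infill deposited = 1.00 × 130, so 130 cm³.
Support = 0.15 × 256, so 38.4 cm³.
Total printed volume: 126 + 130 + 38.4 → 294.4 cm³.
Mass = 294.4 × 1.11 = 326.784 g.
At $76/kg: 326.784/1000 × 76 = $24.84.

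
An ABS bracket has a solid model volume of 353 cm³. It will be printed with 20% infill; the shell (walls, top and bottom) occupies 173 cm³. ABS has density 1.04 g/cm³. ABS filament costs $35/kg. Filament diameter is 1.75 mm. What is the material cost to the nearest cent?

Volume inside the shell = 353 − 173, so 180 cm³.
Infill volume = 0.20 × 180 = 36 cm³.
Total extruded = 173 + 36, so 209 cm³.
Mass: 209 × 1.04 → 217.36 g.
Cost = 217.36 g / 1000 × $35/kg = $7.61.

$7.61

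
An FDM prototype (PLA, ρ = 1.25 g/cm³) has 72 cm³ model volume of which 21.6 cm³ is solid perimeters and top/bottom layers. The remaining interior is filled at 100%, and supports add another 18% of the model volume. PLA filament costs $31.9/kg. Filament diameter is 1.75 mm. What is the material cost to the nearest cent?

$3.39

Volume inside the shell = 72 − 21.6, so 50.4 cm³.
Deposited infill = 1.00 × 50.4, so 50.4 cm³.
Support = 0.18 × 72 = 12.96 cm³.
Deposited volume: 21.6 + 50.4 + 12.96 → 84.96 cm³.
Mass = 84.96 × 1.25, so 106.2 g.
Cost = 106.2 g / 1000 × $31.9/kg = $3.39.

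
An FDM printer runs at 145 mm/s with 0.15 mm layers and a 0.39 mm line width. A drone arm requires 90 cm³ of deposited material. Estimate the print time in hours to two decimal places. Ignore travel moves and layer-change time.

Line area = 0.15 × 0.39, so 0.0585 mm².
Total extruded path = 90000/0.0585 = 1538461.5 mm.
Print-move time = 1538461.5 / 145 = 10610.1 s.
10610.1 s = 2.95 hours.

2.95 hours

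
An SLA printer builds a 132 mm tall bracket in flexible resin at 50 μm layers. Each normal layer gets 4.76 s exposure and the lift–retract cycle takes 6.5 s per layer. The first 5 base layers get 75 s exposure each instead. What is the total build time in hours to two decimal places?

Layer count = ceil(132 / 0.05) = 2640.
Bottom layers = 5 × (75 + 6.5), so 407.5 s.
Normal layers = 2635 × (4.76 + 6.5) = 29670.1 s.
Sum: 407.5 + 29670.1 = 30077.6 s → 8.35 hours.

8.35 hours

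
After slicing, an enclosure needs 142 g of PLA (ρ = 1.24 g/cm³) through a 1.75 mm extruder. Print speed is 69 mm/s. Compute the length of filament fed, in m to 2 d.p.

47.61 m

Volume = 142 g / 1.24 g·cm⁻³ = 114.5161 cm³ = 114516.1 mm³.
Cross-section of 1.75 mm filament: π·(1.75/2)² = 2.4053 mm².
Length = 114516.1 / 2.4053 = 47609.9 mm = 47.61 m.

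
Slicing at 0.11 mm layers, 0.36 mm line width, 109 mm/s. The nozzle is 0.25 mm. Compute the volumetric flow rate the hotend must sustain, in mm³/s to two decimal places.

A = 0.11 × 0.36, so 0.0396 mm².
Q = v·A = 109 × 0.0396 = 4.32 mm³/s.

4.32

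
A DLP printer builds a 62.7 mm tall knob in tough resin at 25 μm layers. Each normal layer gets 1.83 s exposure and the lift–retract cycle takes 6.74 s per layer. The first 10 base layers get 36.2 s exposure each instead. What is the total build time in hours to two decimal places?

6.07 hours

Layer count = ceil(62.7 / 0.025) = 2508.
Base layers = 10 × (36.2 + 6.74) = 429.4 s.
Normal layers: 2498 × (1.83 + 6.74) → 21407.86 s.
Sum: 429.4 + 21407.86 = 21837.26 s → 6.07 hours.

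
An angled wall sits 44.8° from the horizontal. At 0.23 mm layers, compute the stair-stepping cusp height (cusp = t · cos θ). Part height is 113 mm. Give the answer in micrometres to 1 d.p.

h_c = t·cos θ = 0.23 × 0.7096 = 0.163208 mm (163.2 μm).

163.2 μm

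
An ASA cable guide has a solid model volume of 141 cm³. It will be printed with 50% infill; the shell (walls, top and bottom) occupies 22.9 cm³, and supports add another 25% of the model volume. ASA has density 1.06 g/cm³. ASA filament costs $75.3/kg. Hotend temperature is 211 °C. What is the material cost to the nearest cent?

$9.35

Interior volume: 141 − 22.9 → 118.1 cm³.
Infill deposited: 0.50 × 118.1 → 59.05 cm³.
Support = 0.25 × 141, so 35.25 cm³.
Total extruded: 22.9 + 59.05 + 35.25 → 117.2 cm³.
Mass: 117.2 × 1.06 → 124.232 g.
Cost = 124.232 g / 1000 × $75.3/kg = $9.35.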